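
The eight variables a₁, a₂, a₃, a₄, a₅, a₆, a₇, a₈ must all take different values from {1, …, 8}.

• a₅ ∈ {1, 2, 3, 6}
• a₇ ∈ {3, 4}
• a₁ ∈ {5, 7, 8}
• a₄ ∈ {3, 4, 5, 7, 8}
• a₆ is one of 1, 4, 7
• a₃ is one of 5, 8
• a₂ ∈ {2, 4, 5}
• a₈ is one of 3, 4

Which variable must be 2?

a₂

The 8 variables together cover exactly {1, 2, 3, 4, 5, 6, 7, 8} — 8 values for 8 variables — and 6 appears only in a₅'s list, so a₅ = 6.
The 7 still-open variables together cover exactly {1, 2, 3, 4, 5, 7, 8} — 7 values for 7 variables — and 1 appears only in a₆'s list, so a₆ = 1.
Among the 6 still-open variables, 2 fits only a₂ (and all 6 values in {2, 3, 4, 5, 7, 8} must be used), so a₂ = 2.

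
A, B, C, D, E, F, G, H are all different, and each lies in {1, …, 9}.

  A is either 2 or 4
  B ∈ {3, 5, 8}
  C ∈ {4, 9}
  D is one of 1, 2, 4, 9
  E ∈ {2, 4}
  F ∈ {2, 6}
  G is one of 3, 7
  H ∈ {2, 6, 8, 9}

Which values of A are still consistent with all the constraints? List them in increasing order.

2, 4

A and E between them cover only {2, 4} — a naked pair. Remove those values from C, D, F, H.
C's domain is down to {9}, so C = 9. Remove 9 from D, H.
D has just one choice, so D = 1.
That leaves F = 6. Remove 6 from H.
H must be 8 (only option left). Remove 8 from B.
No further eliminations apply; A can still be any of 2, 4.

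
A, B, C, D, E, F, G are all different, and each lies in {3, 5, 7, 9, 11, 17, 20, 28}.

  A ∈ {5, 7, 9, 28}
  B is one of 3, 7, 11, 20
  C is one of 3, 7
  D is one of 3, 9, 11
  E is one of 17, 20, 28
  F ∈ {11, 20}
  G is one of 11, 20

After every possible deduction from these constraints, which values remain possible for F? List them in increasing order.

The 2 variables F and G are confined to {11, 20}, which locks those values in; drop them from B, D, E.
B and C share exactly the 2 values {3, 7}; by pigeonhole those values go to them, so strike 3, 7 from A, D.
D must be 9 (only option left). So A can't be 9.
No further eliminations apply; F can still be any of 11, 20.

11, 20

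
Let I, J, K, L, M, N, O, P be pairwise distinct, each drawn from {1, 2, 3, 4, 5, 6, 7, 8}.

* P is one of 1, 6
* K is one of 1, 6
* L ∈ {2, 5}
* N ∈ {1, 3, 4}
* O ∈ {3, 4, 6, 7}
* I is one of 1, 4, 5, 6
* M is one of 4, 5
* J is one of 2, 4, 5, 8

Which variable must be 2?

The 8 variables together cover exactly {1, 2, 3, 4, 5, 6, 7, 8} — 8 values for 8 variables — and 7 appears only in O's list, so O = 7.
The 7 still-open variables draw from only 7 values {1, 2, 3, 4, 5, 6, 8}, so each is used; only N can be 3, hence N = 3.
Among the 6 still-open variables, 8 fits only J (and all 6 values in {1, 2, 4, 5, 6, 8} must be used), so J = 8.
The 5 still-open variables together cover exactly {1, 2, 4, 5, 6} — 5 values for 5 variables — and 2 appears only in L's list, so L = 2.

L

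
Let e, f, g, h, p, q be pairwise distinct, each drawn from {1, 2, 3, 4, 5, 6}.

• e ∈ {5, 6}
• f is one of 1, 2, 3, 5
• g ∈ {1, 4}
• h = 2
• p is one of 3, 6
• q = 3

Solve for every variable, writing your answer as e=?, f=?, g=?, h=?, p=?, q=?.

h's domain is down to {2}, so h = 2. So f can't be 2.
q's domain is down to {3}, so q = 3. Remove 3 from f, p.
That leaves p = 6. Remove 6 from e.
That leaves e = 5. Eliminate 5 elsewhere: f.
f has just one choice, so f = 1. So g can't be 1.
g's domain is down to {4}, so g = 4.

e=5, f=1, g=4, h=2, p=6, q=3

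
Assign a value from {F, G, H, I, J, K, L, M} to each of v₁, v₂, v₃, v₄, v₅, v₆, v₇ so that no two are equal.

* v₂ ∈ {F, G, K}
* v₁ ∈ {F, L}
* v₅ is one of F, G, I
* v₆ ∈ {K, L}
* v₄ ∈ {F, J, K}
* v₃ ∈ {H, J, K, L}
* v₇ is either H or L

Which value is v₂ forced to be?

G

Among the 7 variables, I fits only v₅ (and all 7 values in {F, G, H, I, J, K, L} must be used), so v₅ = I.
The 6 still-open variables together cover exactly {F, G, H, J, K, L} — 6 values for 6 variables — and G appears only in v₂'s list, so v₂ = G.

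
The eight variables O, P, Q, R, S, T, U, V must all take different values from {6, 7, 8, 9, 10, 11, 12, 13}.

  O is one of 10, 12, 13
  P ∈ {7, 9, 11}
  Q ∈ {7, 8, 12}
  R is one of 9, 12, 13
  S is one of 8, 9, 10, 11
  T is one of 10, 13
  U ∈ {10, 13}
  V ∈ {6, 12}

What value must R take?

9

Among the 8 variables, 6 fits only V (and all 8 values in {6, 7, 8, 9, 10, 11, 12, 13} must be used), so V = 6.
T and U share exactly the 2 values {10, 13}; by pigeonhole those values go to them, so strike 10, 13 from O, R, S.
O must be 12 (only option left). Remove 12 from Q, R.
So R = 9.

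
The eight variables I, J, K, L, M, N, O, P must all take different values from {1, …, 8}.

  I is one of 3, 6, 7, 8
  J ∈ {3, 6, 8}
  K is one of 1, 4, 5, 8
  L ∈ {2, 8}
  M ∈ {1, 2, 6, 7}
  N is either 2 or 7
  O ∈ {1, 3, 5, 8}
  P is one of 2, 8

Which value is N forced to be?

7

Among the 8 variables, 4 fits only K (and all 8 values in {1, 2, 3, 4, 5, 6, 7, 8} must be used), so K = 4.
Among the 7 still-open variables, 5 fits only O (and all 7 values in {1, 2, 3, 5, 6, 7, 8} must be used), so O = 5.
The 6 still-open variables draw from only 6 values {1, 2, 3, 6, 7, 8}, so each is used; only M can be 1, hence M = 1.
The 2 variables L and P are confined to {2, 8}, which locks those values in; drop them from I, J, N.
So N = 7.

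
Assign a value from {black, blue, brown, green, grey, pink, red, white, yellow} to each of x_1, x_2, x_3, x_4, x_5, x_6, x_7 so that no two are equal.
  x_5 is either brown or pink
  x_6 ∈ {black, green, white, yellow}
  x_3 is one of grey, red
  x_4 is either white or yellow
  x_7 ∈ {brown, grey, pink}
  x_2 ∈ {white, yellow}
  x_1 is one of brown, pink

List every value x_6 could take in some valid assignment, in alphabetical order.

The 2 variables x_1 and x_5 are confined to {brown, pink}, which locks those values in; drop them from x_7.
x_7 has just one choice, so x_7 = grey. Remove grey from x_3.
x_3's domain is down to {red}, so x_3 = red.
The 2 variables x_2 and x_4 are confined to {white, yellow}, which locks those values in; drop them from x_6.
No further eliminations apply; x_6 can still be any of black, green.

black, green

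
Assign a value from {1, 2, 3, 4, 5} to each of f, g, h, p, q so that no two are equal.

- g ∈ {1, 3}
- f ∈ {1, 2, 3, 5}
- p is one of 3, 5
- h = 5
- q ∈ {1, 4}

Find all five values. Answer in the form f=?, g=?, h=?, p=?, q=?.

f=2, g=1, h=5, p=3, q=4

h's domain is down to {5}, so h = 5. So f, p can't be 5.
p has just one choice, so p = 3. Remove 3 from f, g.
g's domain is down to {1}, so g = 1. Eliminate 1 elsewhere: f, q.
q has just one choice, so q = 4.
f must be 2 (only option left).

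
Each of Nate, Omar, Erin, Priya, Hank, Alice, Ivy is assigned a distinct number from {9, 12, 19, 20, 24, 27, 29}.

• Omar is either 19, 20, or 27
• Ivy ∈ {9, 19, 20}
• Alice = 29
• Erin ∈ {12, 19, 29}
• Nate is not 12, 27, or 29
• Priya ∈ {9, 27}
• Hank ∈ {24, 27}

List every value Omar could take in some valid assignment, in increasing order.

Alice has just one choice, so Alice = 29. So Erin can't be 29.
The 6 still-open variables draw from only 6 values {9, 12, 19, 20, 24, 27}, so each is used; only Erin can be 12, hence Erin = 12.
No further eliminations apply; Omar can still be any of 19, 20, 27.

19, 20, 27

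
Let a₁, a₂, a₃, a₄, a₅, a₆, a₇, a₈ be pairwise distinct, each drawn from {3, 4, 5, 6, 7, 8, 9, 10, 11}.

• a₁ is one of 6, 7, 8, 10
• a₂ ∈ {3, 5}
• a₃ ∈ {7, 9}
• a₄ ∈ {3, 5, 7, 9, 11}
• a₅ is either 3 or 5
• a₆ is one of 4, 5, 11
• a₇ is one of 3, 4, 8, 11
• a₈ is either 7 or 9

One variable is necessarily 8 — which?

a₇

a₂ and a₅ share exactly the 2 values {3, 5}; by pigeonhole those values go to them, so strike 3, 5 from a₄, a₆, a₇.
The 2 variables a₃ and a₈ are confined to {7, 9}, which locks those values in; drop them from a₁, a₄.
That leaves a₄ = 11. Remove 11 from a₆, a₇.
a₆'s domain is down to {4}, so a₆ = 4. Remove 4 from a₇.
So 8 goes to a₇.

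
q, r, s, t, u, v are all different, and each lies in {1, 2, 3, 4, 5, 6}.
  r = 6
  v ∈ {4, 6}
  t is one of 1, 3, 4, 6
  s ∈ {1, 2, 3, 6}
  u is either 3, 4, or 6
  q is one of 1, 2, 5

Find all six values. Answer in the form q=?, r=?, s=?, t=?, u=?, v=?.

q=5, r=6, s=2, t=1, u=3, v=4

r must be 6 (only option left). Eliminate 6 elsewhere: s, t, u, v.
v has just one choice, so v = 4. Eliminate 4 elsewhere: t, u.
u must be 3 (only option left). Eliminate 3 elsewhere: s, t.
That leaves t = 1. Strike 1 from q, s.
s's domain is down to {2}, so s = 2. Remove 2 from q.
That leaves q = 5.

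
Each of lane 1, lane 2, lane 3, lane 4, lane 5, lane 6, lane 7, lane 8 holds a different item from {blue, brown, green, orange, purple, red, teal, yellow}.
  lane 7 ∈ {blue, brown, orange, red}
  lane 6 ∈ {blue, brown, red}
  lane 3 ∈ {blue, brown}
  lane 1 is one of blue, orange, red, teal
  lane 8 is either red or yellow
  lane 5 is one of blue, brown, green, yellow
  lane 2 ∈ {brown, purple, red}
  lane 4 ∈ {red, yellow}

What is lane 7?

orange

Among the 8 variables, green fits only lane 5 (and all 8 values in {blue, brown, green, orange, purple, red, teal, yellow} must be used), so lane 5 = green.
The 7 still-open variables draw from only 7 values {blue, brown, orange, purple, red, teal, yellow}, so each is used; only lane 2 can be purple, hence lane 2 = purple.
The 6 still-open variables draw from only 6 values {blue, brown, orange, red, teal, yellow}, so each is used; only lane 1 can be teal, hence lane 1 = teal.
The 5 still-open variables draw from only 5 values {blue, brown, orange, red, yellow}, so each is used; only lane 7 can be orange, hence lane 7 = orange.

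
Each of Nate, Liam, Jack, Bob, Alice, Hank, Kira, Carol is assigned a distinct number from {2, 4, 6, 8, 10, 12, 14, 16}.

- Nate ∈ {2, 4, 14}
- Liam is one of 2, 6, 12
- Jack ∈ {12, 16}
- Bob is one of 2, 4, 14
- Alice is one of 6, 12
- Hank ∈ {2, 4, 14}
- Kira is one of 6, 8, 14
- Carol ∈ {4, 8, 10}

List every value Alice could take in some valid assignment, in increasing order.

6, 12

The 8 variables together cover exactly {2, 4, 6, 8, 10, 12, 14, 16} — 8 values for 8 variables — and 10 appears only in Carol's list, so Carol = 10.
Among the 7 still-open variables, 8 fits only Kira (and all 7 values in {2, 4, 6, 8, 12, 14, 16} must be used), so Kira = 8.
The 6 still-open variables together cover exactly {2, 4, 6, 12, 14, 16} — 6 values for 6 variables — and 16 appears only in Jack's list, so Jack = 16.
Nate, Bob, Hank between them cover only {2, 4, 14} — a naked triple. Remove those values from Liam.
No further eliminations apply; Alice can still be any of 6, 12.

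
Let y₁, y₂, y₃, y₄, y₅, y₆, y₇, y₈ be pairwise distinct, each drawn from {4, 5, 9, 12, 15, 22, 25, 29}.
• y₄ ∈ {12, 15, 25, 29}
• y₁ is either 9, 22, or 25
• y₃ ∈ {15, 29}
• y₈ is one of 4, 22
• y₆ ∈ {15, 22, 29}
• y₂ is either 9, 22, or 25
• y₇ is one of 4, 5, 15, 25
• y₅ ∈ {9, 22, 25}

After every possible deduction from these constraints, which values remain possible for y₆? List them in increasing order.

Among the 8 variables, 5 fits only y₇ (and all 8 values in {4, 5, 9, 12, 15, 22, 25, 29} must be used), so y₇ = 5.
Among the 7 still-open variables, 4 fits only y₈ (and all 7 values in {4, 9, 12, 15, 22, 25, 29} must be used), so y₈ = 4.
The 6 still-open variables draw from only 6 values {9, 12, 15, 22, 25, 29}, so each is used; only y₄ can be 12, hence y₄ = 12.
y₁, y₂, y₅ share exactly the 3 values {9, 22, 25}; by pigeonhole those values go to them, so strike 9, 22, 25 from y₆.
No further eliminations apply; y₆ can still be any of 15, 29.

15, 29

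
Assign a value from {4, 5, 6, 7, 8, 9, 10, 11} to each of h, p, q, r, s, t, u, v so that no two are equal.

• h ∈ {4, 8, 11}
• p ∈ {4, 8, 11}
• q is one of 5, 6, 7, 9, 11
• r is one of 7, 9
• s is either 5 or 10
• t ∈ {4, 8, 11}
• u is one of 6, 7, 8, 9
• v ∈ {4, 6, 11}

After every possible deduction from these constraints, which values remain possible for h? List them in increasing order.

4, 8, 11

Among the 8 variables, 10 fits only s (and all 8 values in {4, 5, 6, 7, 8, 9, 10, 11} must be used), so s = 10.
Among the 7 still-open variables, 5 fits only q (and all 7 values in {4, 5, 6, 7, 8, 9, 11} must be used), so q = 5.
h, p, t between them cover only {4, 8, 11} — a naked triple. Remove those values from u, v.
v's domain is down to {6}, so v = 6. Eliminate 6 elsewhere: u.
No further eliminations apply; h can still be any of 4, 8, 11.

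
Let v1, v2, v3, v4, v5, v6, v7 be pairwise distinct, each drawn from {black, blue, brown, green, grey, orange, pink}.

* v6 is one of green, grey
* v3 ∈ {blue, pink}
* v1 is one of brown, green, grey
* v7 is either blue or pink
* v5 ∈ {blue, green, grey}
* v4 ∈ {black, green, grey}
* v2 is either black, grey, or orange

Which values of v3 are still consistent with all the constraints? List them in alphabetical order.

Among the 7 variables, brown fits only v1 (and all 7 values in {black, blue, brown, green, grey, orange, pink} must be used), so v1 = brown.
The 6 still-open variables draw from only 6 values {black, blue, green, grey, orange, pink}, so each is used; only v2 can be orange, hence v2 = orange.
The 5 still-open variables draw from only 5 values {black, blue, green, grey, pink}, so each is used; only v4 can be black, hence v4 = black.
v3 and v7 between them cover only {blue, pink} — a naked pair. Remove those values from v5.
No further eliminations apply; v3 can still be any of blue, pink.

blue, pink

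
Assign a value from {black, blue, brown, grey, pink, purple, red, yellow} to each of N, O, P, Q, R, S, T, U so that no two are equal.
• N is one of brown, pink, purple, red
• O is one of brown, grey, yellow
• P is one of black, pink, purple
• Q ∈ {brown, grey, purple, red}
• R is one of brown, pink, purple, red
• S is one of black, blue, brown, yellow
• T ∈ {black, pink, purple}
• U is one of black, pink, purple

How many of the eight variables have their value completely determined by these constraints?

3

The 8 variables together cover exactly {black, blue, brown, grey, pink, purple, red, yellow} — 8 values for 8 variables — and blue appears only in S's list, so S = blue.
Among the 7 still-open variables, yellow fits only O (and all 7 values in {black, brown, grey, pink, purple, red, yellow} must be used), so O = yellow.
The 6 still-open variables draw from only 6 values {black, brown, grey, pink, purple, red}, so each is used; only Q can be grey, hence Q = grey.
The 3 variables P, T, U are confined to {black, pink, purple}, which locks those values in; drop them from N, R.
Determined: O=yellow, Q=grey, S=blue. The other variables each still have more than one consistent value. That makes 3.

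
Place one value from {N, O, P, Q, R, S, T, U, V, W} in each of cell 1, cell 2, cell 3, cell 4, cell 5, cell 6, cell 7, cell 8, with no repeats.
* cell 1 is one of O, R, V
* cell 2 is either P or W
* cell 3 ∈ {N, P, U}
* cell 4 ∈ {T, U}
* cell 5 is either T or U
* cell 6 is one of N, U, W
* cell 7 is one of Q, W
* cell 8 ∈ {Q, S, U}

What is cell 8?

The 2 variables cell 4 and cell 5 are confined to {T, U}, which locks those values in; drop them from cell 3, cell 6, cell 8.
cell 2, cell 3, cell 6 share exactly the 3 values {N, P, W}; by pigeonhole those values go to them, so strike N, P, W from cell 7.
cell 7 has just one choice, so cell 7 = Q. Strike Q from cell 8.
So cell 8 = S.

S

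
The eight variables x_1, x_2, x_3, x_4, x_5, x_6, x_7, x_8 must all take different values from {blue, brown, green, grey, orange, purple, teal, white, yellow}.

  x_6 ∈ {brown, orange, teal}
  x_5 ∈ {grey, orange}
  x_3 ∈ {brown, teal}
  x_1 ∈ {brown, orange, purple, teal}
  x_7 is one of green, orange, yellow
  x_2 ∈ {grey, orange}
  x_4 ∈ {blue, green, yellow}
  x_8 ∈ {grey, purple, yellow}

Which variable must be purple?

The 8 variables draw from only 8 values {blue, brown, green, grey, orange, purple, teal, yellow}, so each is used; only x_4 can be blue, hence x_4 = blue.
The 7 still-open variables together cover exactly {brown, green, grey, orange, purple, teal, yellow} — 7 values for 7 variables — and green appears only in x_7's list, so x_7 = green.
Among the 6 still-open variables, yellow fits only x_8 (and all 6 values in {brown, grey, orange, purple, teal, yellow} must be used), so x_8 = yellow.
Among the 5 still-open variables, purple fits only x_1 (and all 5 values in {brown, grey, orange, purple, teal} must be used), so x_1 = purple.

x_1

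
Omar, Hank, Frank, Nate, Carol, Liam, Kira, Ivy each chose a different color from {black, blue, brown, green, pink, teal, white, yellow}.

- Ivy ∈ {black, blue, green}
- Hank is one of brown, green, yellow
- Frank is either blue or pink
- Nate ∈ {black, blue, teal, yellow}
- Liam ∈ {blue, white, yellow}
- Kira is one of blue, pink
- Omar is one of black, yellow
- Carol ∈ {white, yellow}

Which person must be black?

Omar

Among the 8 variables, brown fits only Hank (and all 8 values in {black, blue, brown, green, pink, teal, white, yellow} must be used), so Hank = brown.
The 7 still-open variables draw from only 7 values {black, blue, green, pink, teal, white, yellow}, so each is used; only Ivy can be green, hence Ivy = green.
The 6 still-open variables draw from only 6 values {black, blue, pink, teal, white, yellow}, so each is used; only Nate can be teal, hence Nate = teal.
The 5 still-open variables together cover exactly {black, blue, pink, white, yellow} — 5 values for 5 variables — and black appears only in Omar's list, so Omar = black.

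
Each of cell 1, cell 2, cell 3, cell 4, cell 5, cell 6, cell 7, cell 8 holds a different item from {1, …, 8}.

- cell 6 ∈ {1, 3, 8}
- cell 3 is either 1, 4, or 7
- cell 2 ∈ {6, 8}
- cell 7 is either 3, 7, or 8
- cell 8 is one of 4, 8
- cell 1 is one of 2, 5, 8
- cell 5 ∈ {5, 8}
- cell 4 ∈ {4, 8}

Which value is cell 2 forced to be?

6

The 8 variables together cover exactly {1, 2, 3, 4, 5, 6, 7, 8} — 8 values for 8 variables — and 2 appears only in cell 1's list, so cell 1 = 2.
The 7 still-open variables together cover exactly {1, 3, 4, 5, 6, 7, 8} — 7 values for 7 variables — and 5 appears only in cell 5's list, so cell 5 = 5.
Among the 6 still-open variables, 6 fits only cell 2 (and all 6 values in {1, 3, 4, 6, 7, 8} must be used), so cell 2 = 6.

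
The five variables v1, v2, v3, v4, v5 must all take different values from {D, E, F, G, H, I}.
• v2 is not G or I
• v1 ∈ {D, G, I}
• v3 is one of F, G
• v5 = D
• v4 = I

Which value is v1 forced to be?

v4's domain is down to {I}, so v4 = I. Strike I from v1.
v5 must be D (only option left). So v1, v2 can't be D.
So v1 = G.

G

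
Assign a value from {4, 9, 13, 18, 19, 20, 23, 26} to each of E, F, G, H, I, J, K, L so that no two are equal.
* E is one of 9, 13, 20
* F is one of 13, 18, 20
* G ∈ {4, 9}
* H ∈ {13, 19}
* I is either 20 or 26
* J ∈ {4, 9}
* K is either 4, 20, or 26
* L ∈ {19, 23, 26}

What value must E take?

The 8 variables together cover exactly {4, 9, 13, 18, 19, 20, 23, 26} — 8 values for 8 variables — and 18 appears only in F's list, so F = 18.
The 7 still-open variables together cover exactly {4, 9, 13, 19, 20, 23, 26} — 7 values for 7 variables — and 23 appears only in L's list, so L = 23.
Among the 6 still-open variables, 19 fits only H (and all 6 values in {4, 9, 13, 19, 20, 26} must be used), so H = 19.
The 5 still-open variables together cover exactly {4, 9, 13, 20, 26} — 5 values for 5 variables — and 13 appears only in E's list, so E = 13.

13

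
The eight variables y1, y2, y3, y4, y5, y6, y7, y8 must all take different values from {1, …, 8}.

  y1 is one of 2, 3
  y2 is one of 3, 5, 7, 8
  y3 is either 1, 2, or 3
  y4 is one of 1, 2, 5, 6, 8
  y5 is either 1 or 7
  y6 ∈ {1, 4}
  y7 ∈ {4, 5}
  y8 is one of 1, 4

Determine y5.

The 8 variables together cover exactly {1, 2, 3, 4, 5, 6, 7, 8} — 8 values for 8 variables — and 6 appears only in y4's list, so y4 = 6.
The 7 still-open variables together cover exactly {1, 2, 3, 4, 5, 7, 8} — 7 values for 7 variables — and 8 appears only in y2's list, so y2 = 8.
The 6 still-open variables together cover exactly {1, 2, 3, 4, 5, 7} — 6 values for 6 variables — and 5 appears only in y7's list, so y7 = 5.
Among the 5 still-open variables, 7 fits only y5 (and all 5 values in {1, 2, 3, 4, 7} must be used), so y5 = 7.

7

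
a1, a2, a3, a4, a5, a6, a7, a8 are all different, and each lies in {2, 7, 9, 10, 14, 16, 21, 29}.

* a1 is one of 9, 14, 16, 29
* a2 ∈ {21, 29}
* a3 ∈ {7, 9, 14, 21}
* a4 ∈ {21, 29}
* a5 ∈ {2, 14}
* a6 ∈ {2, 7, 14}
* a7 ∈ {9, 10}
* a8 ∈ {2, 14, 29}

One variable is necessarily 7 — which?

The 8 variables draw from only 8 values {2, 7, 9, 10, 14, 16, 21, 29}, so each is used; only a7 can be 10, hence a7 = 10.
Among the 7 still-open variables, 16 fits only a1 (and all 7 values in {2, 7, 9, 14, 16, 21, 29} must be used), so a1 = 16.
Among the 6 still-open variables, 9 fits only a3 (and all 6 values in {2, 7, 9, 14, 21, 29} must be used), so a3 = 9.
The 5 still-open variables draw from only 5 values {2, 7, 14, 21, 29}, so each is used; only a6 can be 7, hence a6 = 7.

a6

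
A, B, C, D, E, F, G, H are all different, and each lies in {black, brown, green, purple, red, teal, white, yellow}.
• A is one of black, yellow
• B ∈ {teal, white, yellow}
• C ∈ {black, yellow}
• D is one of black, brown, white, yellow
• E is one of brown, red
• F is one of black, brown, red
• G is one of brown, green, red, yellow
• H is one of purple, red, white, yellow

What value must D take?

Among the 8 variables, green fits only G (and all 8 values in {black, brown, green, purple, red, teal, white, yellow} must be used), so G = green.
Among the 7 still-open variables, purple fits only H (and all 7 values in {black, brown, purple, red, teal, white, yellow} must be used), so H = purple.
The 6 still-open variables together cover exactly {black, brown, red, teal, white, yellow} — 6 values for 6 variables — and teal appears only in B's list, so B = teal.
The 5 still-open variables draw from only 5 values {black, brown, red, white, yellow}, so each is used; only D can be white, hence D = white.

white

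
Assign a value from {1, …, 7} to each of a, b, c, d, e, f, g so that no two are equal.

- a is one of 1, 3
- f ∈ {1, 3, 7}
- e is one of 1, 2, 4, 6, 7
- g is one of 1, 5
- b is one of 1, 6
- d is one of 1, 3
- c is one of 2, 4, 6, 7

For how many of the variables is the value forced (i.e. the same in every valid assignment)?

Among the 7 variables, 5 fits only g (and all 7 values in {1, 2, 3, 4, 5, 6, 7} must be used), so g = 5.
a and d share exactly the 2 values {1, 3}; by pigeonhole those values go to them, so strike 1, 3 from b, e, f.
b's domain is down to {6}, so b = 6. So c, e can't be 6.
f's domain is down to {7}, so f = 7. So c, e can't be 7.
Determined: b=6, f=7, g=5. The other variables each still have more than one consistent value. That makes 3.

3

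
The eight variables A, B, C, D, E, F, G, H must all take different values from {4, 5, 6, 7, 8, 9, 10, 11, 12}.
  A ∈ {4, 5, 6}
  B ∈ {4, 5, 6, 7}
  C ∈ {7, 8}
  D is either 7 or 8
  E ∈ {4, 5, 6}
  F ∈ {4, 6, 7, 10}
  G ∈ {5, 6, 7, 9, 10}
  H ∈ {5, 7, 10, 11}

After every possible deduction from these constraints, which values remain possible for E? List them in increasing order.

4, 5, 6

Among the 8 variables, 9 fits only G (and all 8 values in {4, 5, 6, 7, 8, 9, 10, 11} must be used), so G = 9.
Among the 7 still-open variables, 11 fits only H (and all 7 values in {4, 5, 6, 7, 8, 10, 11} must be used), so H = 11.
Among the 6 still-open variables, 10 fits only F (and all 6 values in {4, 5, 6, 7, 8, 10} must be used), so F = 10.
C and D between them cover only {7, 8} — a naked pair. Remove those values from B.
No further eliminations apply; E can still be any of 4, 5, 6.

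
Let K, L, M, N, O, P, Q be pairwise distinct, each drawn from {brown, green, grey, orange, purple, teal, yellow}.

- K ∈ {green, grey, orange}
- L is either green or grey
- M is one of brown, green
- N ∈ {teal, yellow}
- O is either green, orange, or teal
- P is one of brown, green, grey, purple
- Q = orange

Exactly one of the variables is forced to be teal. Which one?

O

Q's domain is down to {orange}, so Q = orange. Remove orange from K, O.
Among the 6 still-open variables, purple fits only P (and all 6 values in {brown, green, grey, purple, teal, yellow} must be used), so P = purple.
The 5 still-open variables draw from only 5 values {brown, green, grey, teal, yellow}, so each is used; only M can be brown, hence M = brown.
The 4 still-open variables together cover exactly {green, grey, teal, yellow} — 4 values for 4 variables — and yellow appears only in N's list, so N = yellow.
The 3 still-open variables draw from only 3 values {green, grey, teal}, so each is used; only O can be teal, hence O = teal.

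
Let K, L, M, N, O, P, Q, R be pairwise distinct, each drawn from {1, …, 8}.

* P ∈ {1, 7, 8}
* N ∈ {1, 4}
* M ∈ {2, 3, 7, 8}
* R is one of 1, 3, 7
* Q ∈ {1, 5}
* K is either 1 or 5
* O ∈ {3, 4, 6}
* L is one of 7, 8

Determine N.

The 8 variables together cover exactly {1, 2, 3, 4, 5, 6, 7, 8} — 8 values for 8 variables — and 2 appears only in M's list, so M = 2.
The 7 still-open variables draw from only 7 values {1, 3, 4, 5, 6, 7, 8}, so each is used; only O can be 6, hence O = 6.
The 6 still-open variables draw from only 6 values {1, 3, 4, 5, 7, 8}, so each is used; only R can be 3, hence R = 3.
The 5 still-open variables together cover exactly {1, 4, 5, 7, 8} — 5 values for 5 variables — and 4 appears only in N's list, so N = 4.

4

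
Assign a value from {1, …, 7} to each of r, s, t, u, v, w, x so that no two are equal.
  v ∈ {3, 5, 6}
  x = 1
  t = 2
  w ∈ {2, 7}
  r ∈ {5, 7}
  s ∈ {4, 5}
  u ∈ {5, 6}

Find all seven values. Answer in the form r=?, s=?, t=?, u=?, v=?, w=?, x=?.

t has just one choice, so t = 2. Strike 2 from w.
w must be 7 (only option left). Strike 7 from r.
x's domain is down to {1}, so x = 1.
r's domain is down to {5}, so r = 5. Strike 5 from s, u, v.
s has just one choice, so s = 4.
u has just one choice, so u = 6. Eliminate 6 elsewhere: v.
v's domain is down to {3}, so v = 3.

r=5, s=4, t=2, u=6, v=3, w=7, x=1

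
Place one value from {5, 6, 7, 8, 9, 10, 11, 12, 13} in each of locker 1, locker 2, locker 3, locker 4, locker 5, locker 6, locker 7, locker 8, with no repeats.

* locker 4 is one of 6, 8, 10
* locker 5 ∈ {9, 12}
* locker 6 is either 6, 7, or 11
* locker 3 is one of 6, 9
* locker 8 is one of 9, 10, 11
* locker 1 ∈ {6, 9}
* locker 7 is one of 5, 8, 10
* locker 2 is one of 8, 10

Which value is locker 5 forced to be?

The 8 variables draw from only 8 values {5, 6, 7, 8, 9, 10, 11, 12}, so each is used; only locker 7 can be 5, hence locker 7 = 5.
Among the 7 still-open variables, 7 fits only locker 6 (and all 7 values in {6, 7, 8, 9, 10, 11, 12} must be used), so locker 6 = 7.
The 6 still-open variables together cover exactly {6, 8, 9, 10, 11, 12} — 6 values for 6 variables — and 11 appears only in locker 8's list, so locker 8 = 11.
Among the 5 still-open variables, 12 fits only locker 5 (and all 5 values in {6, 8, 9, 10, 12} must be used), so locker 5 = 12.

12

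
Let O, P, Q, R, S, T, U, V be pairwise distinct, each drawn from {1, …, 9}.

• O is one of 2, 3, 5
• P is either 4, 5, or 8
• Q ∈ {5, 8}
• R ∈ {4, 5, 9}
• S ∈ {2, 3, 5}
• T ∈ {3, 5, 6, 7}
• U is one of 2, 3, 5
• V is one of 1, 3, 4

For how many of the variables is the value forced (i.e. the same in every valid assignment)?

O, S, U share exactly the 3 values {2, 3, 5}; by pigeonhole those values go to them, so strike 2, 3, 5 from P, Q, R, T, V.
That leaves Q = 8. Remove 8 from P.
That leaves P = 4. So R, V can't be 4.
That leaves R = 9.
V must be 1 (only option left).
Determined: P=4, Q=8, R=9, V=1. The other variables each still have more than one consistent value. That makes 4.

4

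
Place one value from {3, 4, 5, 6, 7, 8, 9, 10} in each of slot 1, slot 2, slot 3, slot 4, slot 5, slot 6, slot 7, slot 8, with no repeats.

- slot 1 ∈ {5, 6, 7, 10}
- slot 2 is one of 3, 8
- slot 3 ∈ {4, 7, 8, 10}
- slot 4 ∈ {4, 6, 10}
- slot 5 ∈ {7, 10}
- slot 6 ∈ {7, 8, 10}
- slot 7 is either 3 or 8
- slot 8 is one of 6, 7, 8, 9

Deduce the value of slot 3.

Among the 8 variables, 5 fits only slot 1 (and all 8 values in {3, 4, 5, 6, 7, 8, 9, 10} must be used), so slot 1 = 5.
The 7 still-open variables draw from only 7 values {3, 4, 6, 7, 8, 9, 10}, so each is used; only slot 8 can be 9, hence slot 8 = 9.
The 6 still-open variables together cover exactly {3, 4, 6, 7, 8, 10} — 6 values for 6 variables — and 6 appears only in slot 4's list, so slot 4 = 6.
Among the 5 still-open variables, 4 fits only slot 3 (and all 5 values in {3, 4, 7, 8, 10} must be used), so slot 3 = 4.

4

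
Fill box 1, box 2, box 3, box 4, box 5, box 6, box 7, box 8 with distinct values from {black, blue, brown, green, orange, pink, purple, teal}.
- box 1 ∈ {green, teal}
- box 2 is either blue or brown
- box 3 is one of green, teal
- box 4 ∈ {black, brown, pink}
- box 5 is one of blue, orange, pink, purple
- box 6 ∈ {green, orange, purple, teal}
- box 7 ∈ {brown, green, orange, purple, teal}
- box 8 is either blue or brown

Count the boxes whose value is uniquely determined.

The 8 variables together cover exactly {black, blue, brown, green, orange, pink, purple, teal} — 8 values for 8 variables — and black appears only in box 4's list, so box 4 = black.
Among the 7 still-open variables, pink fits only box 5 (and all 7 values in {blue, brown, green, orange, pink, purple, teal} must be used), so box 5 = pink.
box 1 and box 3 between them cover only {green, teal} — a naked pair. Remove those values from box 6, box 7.
box 2 and box 8 between them cover only {blue, brown} — a naked pair. Remove those values from box 7.
Determined: box 4=black, box 5=pink. The other boxes each still have more than one consistent value. That makes 2.

2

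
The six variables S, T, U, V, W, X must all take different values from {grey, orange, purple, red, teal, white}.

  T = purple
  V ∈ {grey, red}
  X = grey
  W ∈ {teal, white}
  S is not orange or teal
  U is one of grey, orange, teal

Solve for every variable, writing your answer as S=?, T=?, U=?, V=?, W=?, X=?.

S=white, T=purple, U=orange, V=red, W=teal, X=grey

T has just one choice, so T = purple. Remove purple from S.
X's domain is down to {grey}, so X = grey. Strike grey from S, U, V.
V must be red (only option left). So S can't be red.
That leaves S = white. Eliminate white elsewhere: W.
That leaves W = teal. So U can't be teal.
That leaves U = orange.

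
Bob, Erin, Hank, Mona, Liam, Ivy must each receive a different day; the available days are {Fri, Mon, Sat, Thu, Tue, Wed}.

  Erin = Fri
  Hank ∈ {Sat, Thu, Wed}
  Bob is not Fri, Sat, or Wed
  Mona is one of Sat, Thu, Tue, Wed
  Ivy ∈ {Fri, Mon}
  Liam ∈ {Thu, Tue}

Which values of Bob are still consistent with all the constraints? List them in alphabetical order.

Erin has just one choice, so Erin = Fri. Remove Fri from Ivy.
That leaves Ivy = Mon. So Bob can't be Mon.
Bob and Liam share exactly the 2 values {Thu, Tue}; by pigeonhole those values go to them, so strike Thu, Tue from Hank, Mona.
No further eliminations apply; Bob can still be any of Thu, Tue.

Thu, Tue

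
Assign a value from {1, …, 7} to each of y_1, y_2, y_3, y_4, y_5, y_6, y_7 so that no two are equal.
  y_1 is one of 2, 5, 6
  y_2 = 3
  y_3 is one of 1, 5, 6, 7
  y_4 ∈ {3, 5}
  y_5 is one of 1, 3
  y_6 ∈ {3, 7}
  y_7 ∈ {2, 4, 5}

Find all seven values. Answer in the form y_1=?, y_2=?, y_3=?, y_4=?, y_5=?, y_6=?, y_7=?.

y_2's domain is down to {3}, so y_2 = 3. Strike 3 from y_4, y_5, y_6.
y_4 must be 5 (only option left). Eliminate 5 elsewhere: y_1, y_3, y_7.
y_5 must be 1 (only option left). Strike 1 from y_3.
That leaves y_6 = 7. Strike 7 from y_3.
y_3 has just one choice, so y_3 = 6. Strike 6 from y_1.
y_1's domain is down to {2}, so y_1 = 2. Strike 2 from y_7.
y_7 must be 4 (only option left).

y_1=2, y_2=3, y_3=6, y_4=5, y_5=1, y_6=7, y_7=4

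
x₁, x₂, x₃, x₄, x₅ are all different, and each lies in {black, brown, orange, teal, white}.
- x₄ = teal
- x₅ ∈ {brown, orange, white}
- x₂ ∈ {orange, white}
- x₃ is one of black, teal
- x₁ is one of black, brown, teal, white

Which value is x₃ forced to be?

x₄'s domain is down to {teal}, so x₄ = teal. Eliminate teal elsewhere: x₁, x₃.
So x₃ = black.

black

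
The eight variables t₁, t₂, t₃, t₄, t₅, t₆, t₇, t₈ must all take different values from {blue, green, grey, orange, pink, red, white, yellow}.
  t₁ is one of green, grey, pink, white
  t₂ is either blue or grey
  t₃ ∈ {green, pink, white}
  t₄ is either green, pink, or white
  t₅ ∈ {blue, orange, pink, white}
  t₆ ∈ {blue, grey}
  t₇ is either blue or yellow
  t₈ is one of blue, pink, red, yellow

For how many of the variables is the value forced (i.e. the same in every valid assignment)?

The 8 variables draw from only 8 values {blue, green, grey, orange, pink, red, white, yellow}, so each is used; only t₅ can be orange, hence t₅ = orange.
Among the 7 still-open variables, red fits only t₈ (and all 7 values in {blue, green, grey, pink, red, white, yellow} must be used), so t₈ = red.
The 6 still-open variables draw from only 6 values {blue, green, grey, pink, white, yellow}, so each is used; only t₇ can be yellow, hence t₇ = yellow.
t₂ and t₆ between them cover only {blue, grey} — a naked pair. Remove those values from t₁.
Determined: t₅=orange, t₇=yellow, t₈=red. The other variables each still have more than one consistent value. That makes 3.

3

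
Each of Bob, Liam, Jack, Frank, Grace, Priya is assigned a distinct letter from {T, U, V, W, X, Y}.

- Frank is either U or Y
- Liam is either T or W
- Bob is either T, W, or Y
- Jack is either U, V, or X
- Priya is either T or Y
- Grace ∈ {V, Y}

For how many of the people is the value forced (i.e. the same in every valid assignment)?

The 6 variables together cover exactly {T, U, V, W, X, Y} — 6 values for 6 variables — and X appears only in Jack's list, so Jack = X.
The 5 still-open variables together cover exactly {T, U, V, W, Y} — 5 values for 5 variables — and U appears only in Frank's list, so Frank = U.
Among the 4 still-open variables, V fits only Grace (and all 4 values in {T, V, W, Y} must be used), so Grace = V.
Determined: Jack=X, Frank=U, Grace=V. The other people each still have more than one consistent value. That makes 3.

3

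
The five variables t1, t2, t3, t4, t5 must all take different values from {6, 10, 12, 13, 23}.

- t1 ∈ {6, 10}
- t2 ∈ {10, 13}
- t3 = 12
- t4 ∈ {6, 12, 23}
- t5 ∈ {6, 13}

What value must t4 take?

t3 must be 12 (only option left). So t4 can't be 12.
The 4 still-open variables together cover exactly {6, 10, 13, 23} — 4 values for 4 variables — and 23 appears only in t4's list, so t4 = 23.

23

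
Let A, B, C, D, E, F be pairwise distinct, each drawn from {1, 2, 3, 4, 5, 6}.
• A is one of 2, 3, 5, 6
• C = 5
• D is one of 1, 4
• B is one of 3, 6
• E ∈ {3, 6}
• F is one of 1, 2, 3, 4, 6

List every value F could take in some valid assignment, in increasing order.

C has just one choice, so C = 5. Remove 5 from A.
The 2 variables B and E are confined to {3, 6}, which locks those values in; drop them from A, F.
That leaves A = 2. Eliminate 2 elsewhere: F.
No further eliminations apply; F can still be any of 1, 4.

1, 4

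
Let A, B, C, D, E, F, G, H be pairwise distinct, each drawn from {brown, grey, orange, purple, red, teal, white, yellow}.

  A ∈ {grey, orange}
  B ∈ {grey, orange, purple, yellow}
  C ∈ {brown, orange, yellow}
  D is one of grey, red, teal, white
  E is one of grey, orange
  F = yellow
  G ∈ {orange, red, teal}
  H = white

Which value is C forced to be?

brown

F has just one choice, so F = yellow. Eliminate yellow elsewhere: B, C.
H must be white (only option left). Remove white from D.
The 6 still-open variables draw from only 6 values {brown, grey, orange, purple, red, teal}, so each is used; only C can be brown, hence C = brown.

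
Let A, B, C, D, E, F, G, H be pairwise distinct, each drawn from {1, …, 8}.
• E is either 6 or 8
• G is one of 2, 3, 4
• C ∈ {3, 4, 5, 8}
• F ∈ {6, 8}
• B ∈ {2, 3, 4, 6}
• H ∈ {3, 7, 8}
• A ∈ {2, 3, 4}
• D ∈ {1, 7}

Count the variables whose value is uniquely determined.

3

Among the 8 variables, 1 fits only D (and all 8 values in {1, 2, 3, 4, 5, 6, 7, 8} must be used), so D = 1.
Among the 7 still-open variables, 5 fits only C (and all 7 values in {2, 3, 4, 5, 6, 7, 8} must be used), so C = 5.
The 6 still-open variables draw from only 6 values {2, 3, 4, 6, 7, 8}, so each is used; only H can be 7, hence H = 7.
E and F between them cover only {6, 8} — a naked pair. Remove those values from B.
Determined: C=5, D=1, H=7. The other variables each still have more than one consistent value. That makes 3.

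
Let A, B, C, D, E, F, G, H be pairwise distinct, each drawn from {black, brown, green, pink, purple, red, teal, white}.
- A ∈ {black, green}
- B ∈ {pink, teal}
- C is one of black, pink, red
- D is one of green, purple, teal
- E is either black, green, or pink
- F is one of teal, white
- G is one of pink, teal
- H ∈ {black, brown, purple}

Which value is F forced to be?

The 8 variables draw from only 8 values {black, brown, green, pink, purple, red, teal, white}, so each is used; only H can be brown, hence H = brown.
The 7 still-open variables draw from only 7 values {black, green, pink, purple, red, teal, white}, so each is used; only D can be purple, hence D = purple.
Among the 6 still-open variables, red fits only C (and all 6 values in {black, green, pink, red, teal, white} must be used), so C = red.
Among the 5 still-open variables, white fits only F (and all 5 values in {black, green, pink, teal, white} must be used), so F = white.

white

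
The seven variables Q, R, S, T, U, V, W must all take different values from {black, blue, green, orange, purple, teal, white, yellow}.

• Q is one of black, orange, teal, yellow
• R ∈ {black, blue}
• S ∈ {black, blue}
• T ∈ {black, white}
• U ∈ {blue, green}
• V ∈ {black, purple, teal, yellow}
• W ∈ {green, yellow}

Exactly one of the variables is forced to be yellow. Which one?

R and S share exactly the 2 values {black, blue}; by pigeonhole those values go to them, so strike black, blue from Q, T, U, V.
That leaves T = white.
U must be green (only option left). So W can't be green.
So yellow goes to W.

W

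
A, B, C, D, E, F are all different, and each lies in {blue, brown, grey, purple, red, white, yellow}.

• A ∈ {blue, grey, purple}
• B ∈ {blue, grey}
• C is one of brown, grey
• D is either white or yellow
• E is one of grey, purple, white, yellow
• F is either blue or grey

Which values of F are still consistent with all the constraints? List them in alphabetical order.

blue, grey

Among the 6 variables, brown fits only C (and all 6 values in {blue, brown, grey, purple, white, yellow} must be used), so C = brown.
B and F between them cover only {blue, grey} — a naked pair. Remove those values from A, E.
A has just one choice, so A = purple. Strike purple from E.
No further eliminations apply; F can still be any of blue, grey.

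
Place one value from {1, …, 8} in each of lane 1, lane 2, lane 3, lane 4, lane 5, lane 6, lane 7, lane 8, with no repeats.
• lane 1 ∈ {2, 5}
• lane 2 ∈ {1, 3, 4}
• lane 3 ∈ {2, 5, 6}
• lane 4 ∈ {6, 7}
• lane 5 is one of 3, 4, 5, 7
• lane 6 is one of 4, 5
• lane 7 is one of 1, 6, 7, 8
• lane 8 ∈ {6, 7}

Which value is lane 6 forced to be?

Among the 8 variables, 8 fits only lane 7 (and all 8 values in {1, 2, 3, 4, 5, 6, 7, 8} must be used), so lane 7 = 8.
The 7 still-open variables together cover exactly {1, 2, 3, 4, 5, 6, 7} — 7 values for 7 variables — and 1 appears only in lane 2's list, so lane 2 = 1.
The 6 still-open variables draw from only 6 values {2, 3, 4, 5, 6, 7}, so each is used; only lane 5 can be 3, hence lane 5 = 3.
The 5 still-open variables draw from only 5 values {2, 4, 5, 6, 7}, so each is used; only lane 6 can be 4, hence lane 6 = 4.

4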